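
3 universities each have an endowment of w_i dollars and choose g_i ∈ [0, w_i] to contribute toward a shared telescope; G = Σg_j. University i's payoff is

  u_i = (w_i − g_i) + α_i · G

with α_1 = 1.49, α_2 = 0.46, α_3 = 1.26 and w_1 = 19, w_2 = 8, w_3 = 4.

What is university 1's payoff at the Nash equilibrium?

34.27

∂u_i/∂g_i = α_i − 1, so university i contributes w_i if α_i > 1, else 0.
α_i > 1 for i ∈ {1, 3}; NE contributions (19, 0, 4), G = 23.
u_1 = (19 − 19) + 1.49·23 = 34.27.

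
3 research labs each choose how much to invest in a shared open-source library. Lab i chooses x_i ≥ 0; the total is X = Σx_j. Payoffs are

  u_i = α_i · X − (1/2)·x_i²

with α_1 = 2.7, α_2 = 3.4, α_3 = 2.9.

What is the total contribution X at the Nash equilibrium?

9

Lab i's FOC: ∂u_i/∂x_i = α_i − x_i = 0, so x_i* = α_i.
NE contributions = (2.7, 3.4, 2.9); X = 9.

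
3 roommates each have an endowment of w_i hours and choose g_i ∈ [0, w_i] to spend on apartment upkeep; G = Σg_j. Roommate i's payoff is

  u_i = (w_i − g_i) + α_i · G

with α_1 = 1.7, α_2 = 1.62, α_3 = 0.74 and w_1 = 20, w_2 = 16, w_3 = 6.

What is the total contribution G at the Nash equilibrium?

36

∂u_i/∂g_i = α_i − 1, so roommate i contributes w_i if α_i > 1, else 0.
α_i > 1 for i ∈ {1, 2}; NE contributions (20, 16, 0), G = 36.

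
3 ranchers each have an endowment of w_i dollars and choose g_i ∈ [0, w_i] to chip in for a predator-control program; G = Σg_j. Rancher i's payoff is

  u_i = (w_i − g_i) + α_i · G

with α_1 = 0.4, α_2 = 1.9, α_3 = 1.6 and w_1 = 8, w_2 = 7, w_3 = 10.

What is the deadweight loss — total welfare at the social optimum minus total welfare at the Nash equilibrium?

23.2

∂u_i/∂g_i = α_i − 1, so rancher i contributes w_i if α_i > 1, else 0.
α_i > 1 for i ∈ {2, 3}; NE contributions (0, 7, 10), G = 17.
W^NE = Σw_i − G^NE + (Σα_i)·G^NE = 25 + 2.9·17 = 74.3.
Planner: ∂(Σu_j)/∂g_i = Σα_j − 1 = 2.9 > 0, so everyone contributes w_i; G^SO = 25, W^SO = 25 + 2.9·25 = 97.5.
Deadweight loss = 23.2.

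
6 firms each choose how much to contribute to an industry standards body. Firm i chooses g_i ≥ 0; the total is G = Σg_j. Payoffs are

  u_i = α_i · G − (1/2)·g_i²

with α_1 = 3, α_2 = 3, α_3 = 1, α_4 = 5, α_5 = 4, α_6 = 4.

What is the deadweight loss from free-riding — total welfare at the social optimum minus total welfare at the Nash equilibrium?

Firm i's FOC: ∂u_i/∂g_i = α_i − g_i = 0, so g_i* = α_i.
NE contributions = (3, 3, 1, 5, 4, 4); G = 20.
W^NE = (Σα)·G − ½Σα_i² = 20² − ½·76 = 362.
Planner sets g_i = Σα_j = 20 for every i, so G^SO = 6·20 = 120.
W^SO = (Σα)·G^SO − ½·6·(Σα)² = (6/2)·20² = 1200.
Deadweight loss = W^SO − W^NE = 838.

838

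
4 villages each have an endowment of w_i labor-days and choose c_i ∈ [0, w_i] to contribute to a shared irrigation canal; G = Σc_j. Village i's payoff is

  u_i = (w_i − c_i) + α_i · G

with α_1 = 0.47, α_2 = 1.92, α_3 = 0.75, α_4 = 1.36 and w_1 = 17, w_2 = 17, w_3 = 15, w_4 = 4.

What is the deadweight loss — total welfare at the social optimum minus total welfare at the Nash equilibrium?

∂u_i/∂c_i = α_i − 1, so village i contributes w_i if α_i > 1, else 0.
α_i > 1 for i ∈ {2, 4}; NE contributions (0, 17, 0, 4), G = 21.
W^NE = Σw_i − G^NE + (Σα_i)·G^NE = 53 + 3.5·21 = 126.5.
Planner: ∂(Σu_j)/∂c_i = Σα_j − 1 = 3.5 > 0, so everyone contributes w_i; G^SO = 53, W^SO = 53 + 3.5·53 = 238.5.
Deadweight loss = 112.

112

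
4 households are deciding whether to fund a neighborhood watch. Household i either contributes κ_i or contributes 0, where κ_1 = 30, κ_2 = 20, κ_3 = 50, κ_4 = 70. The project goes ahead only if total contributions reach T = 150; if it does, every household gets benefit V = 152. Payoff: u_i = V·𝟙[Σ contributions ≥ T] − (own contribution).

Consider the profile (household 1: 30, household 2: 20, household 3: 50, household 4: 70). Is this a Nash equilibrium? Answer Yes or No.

No

Total = 170 ≥ 150: provided.
Household 1 (pledges 30, payoff 122): dropping to 0 → total 140, payoff 0. No gain.
Household 2 (pledges 20, payoff 132): dropping to 0 → total 150, payoff 152. Profitable deviation.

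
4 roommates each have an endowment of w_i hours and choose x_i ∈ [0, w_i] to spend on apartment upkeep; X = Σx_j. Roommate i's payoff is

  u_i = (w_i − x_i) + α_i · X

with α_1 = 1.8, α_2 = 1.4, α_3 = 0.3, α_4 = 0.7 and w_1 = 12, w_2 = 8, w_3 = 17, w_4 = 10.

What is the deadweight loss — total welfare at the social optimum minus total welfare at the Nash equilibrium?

86.4

∂u_i/∂x_i = α_i − 1, so roommate i contributes w_i if α_i > 1, else 0.
α_i > 1 for i ∈ {1, 2}; NE contributions (12, 8, 0, 0), X = 20.
W^NE = Σw_i − X^NE + (Σα_i)·X^NE = 47 + 3.2·20 = 111.
Planner: ∂(Σu_j)/∂x_i = Σα_j − 1 = 3.2 > 0, so everyone contributes w_i; X^SO = 47, W^SO = 47 + 3.2·47 = 197.4.
Deadweight loss = 86.4.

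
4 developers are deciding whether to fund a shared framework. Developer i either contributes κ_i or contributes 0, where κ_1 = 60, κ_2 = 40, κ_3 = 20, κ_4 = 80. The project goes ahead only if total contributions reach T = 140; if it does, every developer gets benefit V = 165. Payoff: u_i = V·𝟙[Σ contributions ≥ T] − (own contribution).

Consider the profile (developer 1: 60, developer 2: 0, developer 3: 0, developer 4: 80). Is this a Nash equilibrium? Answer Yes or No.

Total = 140 ≥ 140: provided.
Developer 1 (pledges 60, payoff 105): dropping to 0 → total 80, payoff 0. No gain.
Developer 2 (pledges 0, payoff 165): pledging 40 → total 180, payoff 125. No gain.
Developer 3 (pledges 0, payoff 165): pledging 20 → total 160, payoff 145. No gain.
Developer 4 (pledges 80, payoff 85): dropping to 0 → total 60, payoff 0. No gain.

Yes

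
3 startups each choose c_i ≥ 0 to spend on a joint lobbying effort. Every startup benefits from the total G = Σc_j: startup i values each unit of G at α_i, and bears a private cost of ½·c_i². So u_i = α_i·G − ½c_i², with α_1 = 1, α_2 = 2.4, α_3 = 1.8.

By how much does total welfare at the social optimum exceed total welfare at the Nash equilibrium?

18.52

Startup i's FOC: ∂u_i/∂c_i = α_i − c_i = 0, so c_i* = α_i.
NE contributions = (1, 2.4, 1.8); G = 5.2.
W^NE = (Σα)·G − ½Σα_i² = 5.2² − ½·10 = 22.04.
Planner sets c_i = Σα_j = 5.2 for every i, so G^SO = 3·5.2 = 15.6.
W^SO = (Σα)·G^SO − ½·3·(Σα)² = (3/2)·5.2² = 40.56.
Deadweight loss = W^SO − W^NE = 18.52.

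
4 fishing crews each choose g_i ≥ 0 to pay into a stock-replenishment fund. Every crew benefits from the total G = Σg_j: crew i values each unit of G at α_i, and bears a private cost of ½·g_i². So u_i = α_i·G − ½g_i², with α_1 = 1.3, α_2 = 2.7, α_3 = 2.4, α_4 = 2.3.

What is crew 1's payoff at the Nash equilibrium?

Crew i's FOC: ∂u_i/∂g_i = α_i − g_i = 0, so g_i* = α_i.
NE contributions = (1.3, 2.7, 2.4, 2.3); G = 8.7.
u_1 = α_1·G − ½·(g_1)² = 1.3·8.7 − ½·1.3² = 10.465.

10.465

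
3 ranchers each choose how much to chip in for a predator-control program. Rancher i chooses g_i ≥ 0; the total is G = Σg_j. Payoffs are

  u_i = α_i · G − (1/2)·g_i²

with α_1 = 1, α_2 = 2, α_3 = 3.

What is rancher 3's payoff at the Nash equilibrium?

13.5

Rancher i's FOC: ∂u_i/∂g_i = α_i − g_i = 0, so g_i* = α_i.
NE contributions = (1, 2, 3); G = 6.
u_3 = α_3·G − ½·(g_3)² = 3·6 − ½·3² = 13.5.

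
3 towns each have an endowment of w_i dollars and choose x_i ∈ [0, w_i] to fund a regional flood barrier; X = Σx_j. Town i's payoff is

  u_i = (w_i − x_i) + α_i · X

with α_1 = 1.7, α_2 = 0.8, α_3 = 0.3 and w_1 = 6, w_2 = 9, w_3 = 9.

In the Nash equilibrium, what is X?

6

∂u_i/∂x_i = α_i − 1, so town i contributes w_i if α_i > 1, else 0.
α_i > 1 for i ∈ {1}; NE contributions (6, 0, 0), X = 6.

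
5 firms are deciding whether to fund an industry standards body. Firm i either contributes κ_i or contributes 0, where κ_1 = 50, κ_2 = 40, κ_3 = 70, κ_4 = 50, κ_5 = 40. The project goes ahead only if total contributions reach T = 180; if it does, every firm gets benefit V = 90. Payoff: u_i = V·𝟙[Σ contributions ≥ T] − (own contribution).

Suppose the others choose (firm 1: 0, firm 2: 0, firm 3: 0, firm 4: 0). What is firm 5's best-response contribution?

0

Others' total = 0. Even contributing 40 gives 40 < 180: no benefit either way.
Best response: 0.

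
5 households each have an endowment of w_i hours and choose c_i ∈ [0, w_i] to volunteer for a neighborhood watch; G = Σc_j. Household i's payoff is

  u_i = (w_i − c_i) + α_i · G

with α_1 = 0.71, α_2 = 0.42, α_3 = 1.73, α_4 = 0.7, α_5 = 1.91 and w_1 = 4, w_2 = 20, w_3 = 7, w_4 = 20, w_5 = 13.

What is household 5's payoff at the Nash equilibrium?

38.2

∂u_i/∂c_i = α_i − 1, so household i contributes w_i if α_i > 1, else 0.
α_i > 1 for i ∈ {3, 5}; NE contributions (0, 0, 7, 0, 13), G = 20.
u_5 = (13 − 13) + 1.91·20 = 38.2.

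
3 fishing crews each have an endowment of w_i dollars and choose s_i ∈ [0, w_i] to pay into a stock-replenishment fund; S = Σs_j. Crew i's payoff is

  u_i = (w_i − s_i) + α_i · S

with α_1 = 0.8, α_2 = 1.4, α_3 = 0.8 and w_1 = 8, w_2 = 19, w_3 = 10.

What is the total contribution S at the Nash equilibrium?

∂u_i/∂s_i = α_i − 1, so crew i contributes w_i if α_i > 1, else 0.
α_i > 1 for i ∈ {2}; NE contributions (0, 19, 0), S = 19.

19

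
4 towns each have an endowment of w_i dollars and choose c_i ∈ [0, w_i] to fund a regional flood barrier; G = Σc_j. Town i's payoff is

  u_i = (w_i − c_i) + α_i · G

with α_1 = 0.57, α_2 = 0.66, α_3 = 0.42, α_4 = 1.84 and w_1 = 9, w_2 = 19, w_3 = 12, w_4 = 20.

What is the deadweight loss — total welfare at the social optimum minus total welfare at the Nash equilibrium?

∂u_i/∂c_i = α_i − 1, so town i contributes w_i if α_i > 1, else 0.
α_i > 1 for i ∈ {4}; NE contributions (0, 0, 0, 20), G = 20.
W^NE = Σw_i − G^NE + (Σα_i)·G^NE = 60 + 2.49·20 = 109.8.
Planner: ∂(Σu_j)/∂c_i = Σα_j − 1 = 2.49 > 0, so everyone contributes w_i; G^SO = 60, W^SO = 60 + 2.49·60 = 209.4.
Deadweight loss = 99.6.

99.6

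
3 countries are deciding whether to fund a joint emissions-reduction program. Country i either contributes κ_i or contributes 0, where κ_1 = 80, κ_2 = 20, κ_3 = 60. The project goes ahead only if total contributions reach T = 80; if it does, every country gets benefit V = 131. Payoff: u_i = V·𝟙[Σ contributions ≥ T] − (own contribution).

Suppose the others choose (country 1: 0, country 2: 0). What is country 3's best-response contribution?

Others' total = 0. Even contributing 60 gives 60 < 80: no benefit either way.
Best response: 0.

0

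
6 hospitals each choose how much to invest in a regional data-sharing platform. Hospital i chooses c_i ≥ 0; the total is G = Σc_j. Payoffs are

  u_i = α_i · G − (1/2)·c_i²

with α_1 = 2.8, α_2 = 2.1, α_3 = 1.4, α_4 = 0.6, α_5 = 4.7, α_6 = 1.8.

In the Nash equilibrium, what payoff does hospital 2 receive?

25.935

Hospital i's FOC: ∂u_i/∂c_i = α_i − c_i = 0, so c_i* = α_i.
NE contributions = (2.8, 2.1, 1.4, 0.6, 4.7, 1.8); G = 13.4.
u_2 = α_2·G − ½·(c_2)² = 2.1·13.4 − ½·2.1² = 25.935.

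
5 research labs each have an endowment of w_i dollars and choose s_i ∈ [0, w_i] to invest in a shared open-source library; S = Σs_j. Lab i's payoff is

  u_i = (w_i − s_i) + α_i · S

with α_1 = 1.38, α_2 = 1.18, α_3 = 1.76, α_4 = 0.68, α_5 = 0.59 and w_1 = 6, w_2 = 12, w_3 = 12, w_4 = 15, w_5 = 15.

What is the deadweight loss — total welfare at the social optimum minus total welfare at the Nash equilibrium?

137.7

∂u_i/∂s_i = α_i − 1, so lab i contributes w_i if α_i > 1, else 0.
α_i > 1 for i ∈ {1, 2, 3}; NE contributions (6, 12, 12, 0, 0), S = 30.
W^NE = Σw_i − S^NE + (Σα_i)·S^NE = 60 + 4.59·30 = 197.7.
Planner: ∂(Σu_j)/∂s_i = Σα_j − 1 = 4.59 > 0, so everyone contributes w_i; S^SO = 60, W^SO = 60 + 4.59·60 = 335.4.
Deadweight loss = 137.7.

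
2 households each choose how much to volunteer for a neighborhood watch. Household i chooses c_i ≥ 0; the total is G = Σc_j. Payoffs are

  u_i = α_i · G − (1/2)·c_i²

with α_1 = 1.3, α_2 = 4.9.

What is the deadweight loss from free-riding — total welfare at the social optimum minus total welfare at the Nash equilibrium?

Household i's FOC: ∂u_i/∂c_i = α_i − c_i = 0, so c_i* = α_i.
NE contributions = (1.3, 4.9); G = 6.2.
W^NE = (Σα)·G − ½Σα_i² = 6.2² − ½·25.7 = 25.59.
Planner sets c_i = Σα_j = 6.2 for every i, so G^SO = 2·6.2 = 12.4.
W^SO = (Σα)·G^SO − ½·2·(Σα)² = (2/2)·6.2² = 38.44.
Deadweight loss = W^SO − W^NE = 12.85.

12.85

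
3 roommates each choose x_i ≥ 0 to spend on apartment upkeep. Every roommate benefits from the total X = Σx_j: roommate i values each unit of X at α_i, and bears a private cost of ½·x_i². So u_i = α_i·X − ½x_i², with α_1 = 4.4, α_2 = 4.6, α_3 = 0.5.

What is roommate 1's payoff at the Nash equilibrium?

32.12

Roommate i's FOC: ∂u_i/∂x_i = α_i − x_i = 0, so x_i* = α_i.
NE contributions = (4.4, 4.6, 0.5); X = 9.5.
u_1 = α_1·X − ½·(x_1)² = 4.4·9.5 − ½·4.4² = 32.12.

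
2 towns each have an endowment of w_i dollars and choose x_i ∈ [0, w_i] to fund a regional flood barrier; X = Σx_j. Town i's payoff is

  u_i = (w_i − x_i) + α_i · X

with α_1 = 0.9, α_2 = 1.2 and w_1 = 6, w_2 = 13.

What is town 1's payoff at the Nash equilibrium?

17.7

∂u_i/∂x_i = α_i − 1, so town i contributes w_i if α_i > 1, else 0.
α_i > 1 for i ∈ {2}; NE contributions (0, 13), X = 13.
u_1 = (6 − 0) + 0.9·13 = 17.7.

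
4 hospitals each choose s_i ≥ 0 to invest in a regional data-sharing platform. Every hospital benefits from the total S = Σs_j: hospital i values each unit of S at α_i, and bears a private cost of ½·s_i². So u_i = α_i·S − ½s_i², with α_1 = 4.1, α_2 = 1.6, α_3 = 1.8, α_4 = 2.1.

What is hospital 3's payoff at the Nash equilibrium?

Hospital i's FOC: ∂u_i/∂s_i = α_i − s_i = 0, so s_i* = α_i.
NE contributions = (4.1, 1.6, 1.8, 2.1); S = 9.6.
u_3 = α_3·S − ½·(s_3)² = 1.8·9.6 − ½·1.8² = 15.66.

15.66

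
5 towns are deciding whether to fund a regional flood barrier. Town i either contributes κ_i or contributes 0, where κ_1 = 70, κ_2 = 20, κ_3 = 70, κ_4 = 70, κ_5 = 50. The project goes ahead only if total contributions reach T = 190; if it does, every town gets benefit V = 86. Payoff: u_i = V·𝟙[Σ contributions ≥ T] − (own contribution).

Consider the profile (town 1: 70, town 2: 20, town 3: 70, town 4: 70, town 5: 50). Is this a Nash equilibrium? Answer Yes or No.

Total = 280 ≥ 190: provided.
Town 1 (pledges 70, payoff 16): dropping to 0 → total 210, payoff 86. Profitable deviation.

No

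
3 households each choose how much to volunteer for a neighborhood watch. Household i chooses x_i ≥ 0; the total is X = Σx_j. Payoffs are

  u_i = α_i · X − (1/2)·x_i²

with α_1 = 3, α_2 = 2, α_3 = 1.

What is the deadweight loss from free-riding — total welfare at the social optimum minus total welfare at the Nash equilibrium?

Household i's FOC: ∂u_i/∂x_i = α_i − x_i = 0, so x_i* = α_i.
NE contributions = (3, 2, 1); X = 6.
W^NE = (Σα)·X − ½Σα_i² = 6² − ½·14 = 29.
Planner sets x_i = Σα_j = 6 for every i, so X^SO = 3·6 = 18.
W^SO = (Σα)·X^SO − ½·3·(Σα)² = (3/2)·6² = 54.
Deadweight loss = W^SO − W^NE = 25.

25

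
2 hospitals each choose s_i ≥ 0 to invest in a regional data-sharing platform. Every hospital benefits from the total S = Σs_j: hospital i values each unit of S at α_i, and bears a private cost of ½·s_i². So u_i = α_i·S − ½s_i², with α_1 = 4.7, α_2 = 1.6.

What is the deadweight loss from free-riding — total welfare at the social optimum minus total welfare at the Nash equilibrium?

Hospital i's FOC: ∂u_i/∂s_i = α_i − s_i = 0, so s_i* = α_i.
NE contributions = (4.7, 1.6); S = 6.3.
W^NE = (Σα)·S − ½Σα_i² = 6.3² − ½·24.65 = 27.365.
Planner sets s_i = Σα_j = 6.3 for every i, so S^SO = 2·6.3 = 12.6.
W^SO = (Σα)·S^SO − ½·2·(Σα)² = (2/2)·6.3² = 39.69.
Deadweight loss = W^SO − W^NE = 12.325.

12.325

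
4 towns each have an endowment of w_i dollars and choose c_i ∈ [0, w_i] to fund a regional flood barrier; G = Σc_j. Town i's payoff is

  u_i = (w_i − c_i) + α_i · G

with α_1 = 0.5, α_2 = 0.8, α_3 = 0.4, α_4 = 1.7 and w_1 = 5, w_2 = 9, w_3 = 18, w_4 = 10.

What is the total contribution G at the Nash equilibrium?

10

∂u_i/∂c_i = α_i − 1, so town i contributes w_i if α_i > 1, else 0.
α_i > 1 for i ∈ {4}; NE contributions (0, 0, 0, 10), G = 10.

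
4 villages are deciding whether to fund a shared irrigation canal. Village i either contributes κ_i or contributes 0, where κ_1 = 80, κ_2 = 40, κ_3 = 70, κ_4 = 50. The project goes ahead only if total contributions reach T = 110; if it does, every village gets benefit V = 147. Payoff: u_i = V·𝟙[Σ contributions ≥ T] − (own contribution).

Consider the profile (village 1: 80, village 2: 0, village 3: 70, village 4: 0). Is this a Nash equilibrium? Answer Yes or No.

Total = 150 ≥ 110: provided.
Village 1 (pledges 80, payoff 67): dropping to 0 → total 70, payoff 0. No gain.
Village 2 (pledges 0, payoff 147): pledging 40 → total 190, payoff 107. No gain.
Village 3 (pledges 70, payoff 77): dropping to 0 → total 80, payoff 0. No gain.
Village 4 (pledges 0, payoff 147): pledging 50 → total 200, payoff 97. No gain.

Yes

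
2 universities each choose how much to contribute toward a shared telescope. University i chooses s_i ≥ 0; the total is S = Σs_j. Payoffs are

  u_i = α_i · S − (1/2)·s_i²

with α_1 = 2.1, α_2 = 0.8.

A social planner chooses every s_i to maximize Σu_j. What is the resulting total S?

Planner FOC: ∂(Σu_j)/∂s_i = (Σα_j) − s_i = 0, so s_i^SO = Σα_j = 2.9 for every i; S^SO = 5.8.

5.8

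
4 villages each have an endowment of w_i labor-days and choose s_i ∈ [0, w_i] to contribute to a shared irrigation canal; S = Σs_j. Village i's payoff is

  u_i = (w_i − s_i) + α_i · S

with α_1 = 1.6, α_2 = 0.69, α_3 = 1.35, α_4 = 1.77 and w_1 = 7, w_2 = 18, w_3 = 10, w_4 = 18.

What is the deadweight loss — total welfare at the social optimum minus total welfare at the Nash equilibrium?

79.38

∂u_i/∂s_i = α_i − 1, so village i contributes w_i if α_i > 1, else 0.
α_i > 1 for i ∈ {1, 3, 4}; NE contributions (7, 0, 10, 18), S = 35.
W^NE = Σw_i − S^NE + (Σα_i)·S^NE = 53 + 4.41·35 = 207.35.
Planner: ∂(Σu_j)/∂s_i = Σα_j − 1 = 4.41 > 0, so everyone contributes w_i; S^SO = 53, W^SO = 53 + 4.41·53 = 286.73.
Deadweight loss = 79.38.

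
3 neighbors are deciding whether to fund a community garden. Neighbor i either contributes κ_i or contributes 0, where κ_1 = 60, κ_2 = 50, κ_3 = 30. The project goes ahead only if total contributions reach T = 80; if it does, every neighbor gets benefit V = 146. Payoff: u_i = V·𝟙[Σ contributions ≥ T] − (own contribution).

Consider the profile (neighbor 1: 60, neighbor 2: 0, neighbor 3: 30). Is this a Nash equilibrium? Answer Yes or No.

Yes

Total = 90 ≥ 80: provided.
Neighbor 1 (pledges 60, payoff 86): dropping to 0 → total 30, payoff 0. No gain.
Neighbor 2 (pledges 0, payoff 146): pledging 50 → total 140, payoff 96. No gain.
Neighbor 3 (pledges 30, payoff 116): dropping to 0 → total 60, payoff 0. No gain.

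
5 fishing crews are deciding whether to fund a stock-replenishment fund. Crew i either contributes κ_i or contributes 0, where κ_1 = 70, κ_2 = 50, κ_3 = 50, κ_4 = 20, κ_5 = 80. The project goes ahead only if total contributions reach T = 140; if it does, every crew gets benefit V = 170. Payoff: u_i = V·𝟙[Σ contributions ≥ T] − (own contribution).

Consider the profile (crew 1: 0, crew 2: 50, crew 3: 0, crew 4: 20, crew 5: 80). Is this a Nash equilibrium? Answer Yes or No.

Yes

Total = 150 ≥ 140: provided.
Crew 1 (pledges 0, payoff 170): pledging 70 → total 220, payoff 100. No gain.
Crew 2 (pledges 50, payoff 120): dropping to 0 → total 100, payoff 0. No gain.
Crew 3 (pledges 0, payoff 170): pledging 50 → total 200, payoff 120. No gain.
Crew 4 (pledges 20, payoff 150): dropping to 0 → total 130, payoff 0. No gain.
Crew 5 (pledges 80, payoff 90): dropping to 0 → total 70, payoff 0. No gain.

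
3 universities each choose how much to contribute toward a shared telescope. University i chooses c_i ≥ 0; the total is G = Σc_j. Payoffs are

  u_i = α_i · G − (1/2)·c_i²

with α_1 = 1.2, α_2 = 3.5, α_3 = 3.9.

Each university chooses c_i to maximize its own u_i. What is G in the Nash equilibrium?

8.6

University i's FOC: ∂u_i/∂c_i = α_i − c_i = 0, so c_i* = α_i.
NE contributions = (1.2, 3.5, 3.9); G = 8.6.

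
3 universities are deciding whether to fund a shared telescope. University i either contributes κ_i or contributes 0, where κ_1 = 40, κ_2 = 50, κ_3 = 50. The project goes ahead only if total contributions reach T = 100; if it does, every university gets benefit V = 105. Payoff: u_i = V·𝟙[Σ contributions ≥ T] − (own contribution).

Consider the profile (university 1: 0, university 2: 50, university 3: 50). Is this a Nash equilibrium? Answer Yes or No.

Yes

Total = 100 ≥ 100: provided.
University 1 (pledges 0, payoff 105): pledging 40 → total 140, payoff 65. No gain.
University 2 (pledges 50, payoff 55): dropping to 0 → total 50, payoff 0. No gain.
University 3 (pledges 50, payoff 55): dropping to 0 → total 50, payoff 0. No gain.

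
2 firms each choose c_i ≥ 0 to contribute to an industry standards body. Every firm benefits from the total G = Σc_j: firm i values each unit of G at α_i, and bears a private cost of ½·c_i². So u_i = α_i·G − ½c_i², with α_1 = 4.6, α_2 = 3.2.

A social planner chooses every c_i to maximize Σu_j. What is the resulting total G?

15.6

Planner FOC: ∂(Σu_j)/∂c_i = (Σα_j) − c_i = 0, so c_i^SO = Σα_j = 7.8 for every i; G^SO = 15.6.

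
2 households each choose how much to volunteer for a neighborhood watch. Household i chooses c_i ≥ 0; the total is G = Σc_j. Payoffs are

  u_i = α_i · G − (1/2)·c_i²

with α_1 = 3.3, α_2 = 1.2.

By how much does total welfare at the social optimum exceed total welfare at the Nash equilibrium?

6.165

Household i's FOC: ∂u_i/∂c_i = α_i − c_i = 0, so c_i* = α_i.
NE contributions = (3.3, 1.2); G = 4.5.
W^NE = (Σα)·G − ½Σα_i² = 4.5² − ½·12.33 = 14.085.
Planner sets c_i = Σα_j = 4.5 for every i, so G^SO = 2·4.5 = 9.
W^SO = (Σα)·G^SO − ½·2·(Σα)² = (2/2)·4.5² = 20.25.
Deadweight loss = W^SO − W^NE = 6.165.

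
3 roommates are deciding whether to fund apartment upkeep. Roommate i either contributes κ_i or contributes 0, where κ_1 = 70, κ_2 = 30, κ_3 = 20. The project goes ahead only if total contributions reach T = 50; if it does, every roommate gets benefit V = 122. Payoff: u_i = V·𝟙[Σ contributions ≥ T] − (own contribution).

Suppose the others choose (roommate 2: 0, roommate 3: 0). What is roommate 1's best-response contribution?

Others' total = 0. Contributing 70 brings total to 70 ≥ 50: gain V − κ_1 = 52.
Best response: 70.

70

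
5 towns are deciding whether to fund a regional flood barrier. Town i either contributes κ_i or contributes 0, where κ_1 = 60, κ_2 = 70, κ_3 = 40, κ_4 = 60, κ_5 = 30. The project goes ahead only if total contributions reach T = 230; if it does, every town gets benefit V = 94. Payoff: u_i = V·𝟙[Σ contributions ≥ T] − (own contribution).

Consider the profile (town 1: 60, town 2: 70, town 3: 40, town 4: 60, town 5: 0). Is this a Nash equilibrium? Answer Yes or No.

Total = 230 ≥ 230: provided.
Town 1 (pledges 60, payoff 34): dropping to 0 → total 170, payoff 0. No gain.
Town 2 (pledges 70, payoff 24): dropping to 0 → total 160, payoff 0. No gain.
Town 3 (pledges 40, payoff 54): dropping to 0 → total 190, payoff 0. No gain.
Town 4 (pledges 60, payoff 34): dropping to 0 → total 170, payoff 0. No gain.
Town 5 (pledges 0, payoff 94): pledging 30 → total 260, payoff 64. No gain.

Yes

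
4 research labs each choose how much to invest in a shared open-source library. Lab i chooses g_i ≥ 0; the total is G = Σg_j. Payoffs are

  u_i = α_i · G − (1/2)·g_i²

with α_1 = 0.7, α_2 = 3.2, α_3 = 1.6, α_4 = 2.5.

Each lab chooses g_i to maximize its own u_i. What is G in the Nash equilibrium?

Lab i's FOC: ∂u_i/∂g_i = α_i − g_i = 0, so g_i* = α_i.
NE contributions = (0.7, 3.2, 1.6, 2.5); G = 8.

8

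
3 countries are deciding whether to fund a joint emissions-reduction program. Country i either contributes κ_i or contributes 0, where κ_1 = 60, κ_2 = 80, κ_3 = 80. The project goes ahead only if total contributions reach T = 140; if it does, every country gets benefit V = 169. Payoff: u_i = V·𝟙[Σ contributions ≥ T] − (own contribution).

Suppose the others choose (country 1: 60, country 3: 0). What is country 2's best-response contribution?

Others' total = 60. Contributing 80 brings total to 140 ≥ 140: gain V − κ_2 = 89.
Best response: 80.

80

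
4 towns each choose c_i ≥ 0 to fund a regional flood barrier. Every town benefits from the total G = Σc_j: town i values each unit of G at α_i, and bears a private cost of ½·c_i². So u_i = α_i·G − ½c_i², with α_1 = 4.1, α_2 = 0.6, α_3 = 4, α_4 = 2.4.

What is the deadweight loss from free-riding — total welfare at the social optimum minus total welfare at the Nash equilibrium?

Town i's FOC: ∂u_i/∂c_i = α_i − c_i = 0, so c_i* = α_i.
NE contributions = (4.1, 0.6, 4, 2.4); G = 11.1.
W^NE = (Σα)·G − ½Σα_i² = 11.1² − ½·38.93 = 103.745.
Planner sets c_i = Σα_j = 11.1 for every i, so G^SO = 4·11.1 = 44.4.
W^SO = (Σα)·G^SO − ½·4·(Σα)² = (4/2)·11.1² = 246.42.
Deadweight loss = W^SO − W^NE = 142.675.

142.675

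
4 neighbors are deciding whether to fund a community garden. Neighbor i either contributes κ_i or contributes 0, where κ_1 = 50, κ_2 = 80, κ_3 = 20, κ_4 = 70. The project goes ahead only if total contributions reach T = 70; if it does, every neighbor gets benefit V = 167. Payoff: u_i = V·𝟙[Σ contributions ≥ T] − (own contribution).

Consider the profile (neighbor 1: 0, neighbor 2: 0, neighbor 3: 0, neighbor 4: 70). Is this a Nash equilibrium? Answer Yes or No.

Total = 70 ≥ 70: provided.
Neighbor 1 (pledges 0, payoff 167): pledging 50 → total 120, payoff 117. No gain.
Neighbor 2 (pledges 0, payoff 167): pledging 80 → total 150, payoff 87. No gain.
Neighbor 3 (pledges 0, payoff 167): pledging 20 → total 90, payoff 147. No gain.
Neighbor 4 (pledges 70, payoff 97): dropping to 0 → total 0, payoff 0. No gain.

Yes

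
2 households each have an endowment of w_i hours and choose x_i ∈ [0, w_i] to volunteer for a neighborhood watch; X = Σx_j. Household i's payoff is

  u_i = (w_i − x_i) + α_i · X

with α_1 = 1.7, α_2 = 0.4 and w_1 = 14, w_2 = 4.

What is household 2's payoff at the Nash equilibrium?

9.6

∂u_i/∂x_i = α_i − 1, so household i contributes w_i if α_i > 1, else 0.
α_i > 1 for i ∈ {1}; NE contributions (14, 0), X = 14.
u_2 = (4 − 0) + 0.4·14 = 9.6.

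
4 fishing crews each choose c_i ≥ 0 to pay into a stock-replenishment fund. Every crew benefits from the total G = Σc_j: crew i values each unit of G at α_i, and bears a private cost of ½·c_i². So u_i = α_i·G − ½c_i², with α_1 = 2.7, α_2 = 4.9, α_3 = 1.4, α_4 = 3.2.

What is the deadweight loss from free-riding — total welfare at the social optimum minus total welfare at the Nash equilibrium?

170.59

Crew i's FOC: ∂u_i/∂c_i = α_i − c_i = 0, so c_i* = α_i.
NE contributions = (2.7, 4.9, 1.4, 3.2); G = 12.2.
W^NE = (Σα)·G − ½Σα_i² = 12.2² − ½·43.5 = 127.09.
Planner sets c_i = Σα_j = 12.2 for every i, so G^SO = 4·12.2 = 48.8.
W^SO = (Σα)·G^SO − ½·4·(Σα)² = (4/2)·12.2² = 297.68.
Deadweight loss = W^SO − W^NE = 170.59.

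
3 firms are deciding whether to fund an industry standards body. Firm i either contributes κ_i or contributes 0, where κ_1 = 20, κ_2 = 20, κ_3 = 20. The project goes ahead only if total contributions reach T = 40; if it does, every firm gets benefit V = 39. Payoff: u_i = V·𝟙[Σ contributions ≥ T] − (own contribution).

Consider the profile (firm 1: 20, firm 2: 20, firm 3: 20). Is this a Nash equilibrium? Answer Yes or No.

Total = 60 ≥ 40: provided.
Firm 1 (pledges 20, payoff 19): dropping to 0 → total 40, payoff 39. Profitable deviation.

No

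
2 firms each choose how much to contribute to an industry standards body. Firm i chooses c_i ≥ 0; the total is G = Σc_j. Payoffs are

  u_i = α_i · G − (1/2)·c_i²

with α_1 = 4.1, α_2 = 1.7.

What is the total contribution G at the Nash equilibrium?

5.8

Firm i's FOC: ∂u_i/∂c_i = α_i − c_i = 0, so c_i* = α_i.
NE contributions = (4.1, 1.7); G = 5.8.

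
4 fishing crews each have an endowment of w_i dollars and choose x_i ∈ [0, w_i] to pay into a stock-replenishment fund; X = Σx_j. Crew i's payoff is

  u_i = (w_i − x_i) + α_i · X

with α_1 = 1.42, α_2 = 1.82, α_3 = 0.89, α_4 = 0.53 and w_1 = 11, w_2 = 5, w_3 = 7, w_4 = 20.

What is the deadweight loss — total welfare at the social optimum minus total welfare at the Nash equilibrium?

98.82

∂u_i/∂x_i = α_i − 1, so crew i contributes w_i if α_i > 1, else 0.
α_i > 1 for i ∈ {1, 2}; NE contributions (11, 5, 0, 0), X = 16.
W^NE = Σw_i − X^NE + (Σα_i)·X^NE = 43 + 3.66·16 = 101.56.
Planner: ∂(Σu_j)/∂x_i = Σα_j − 1 = 3.66 > 0, so everyone contributes w_i; X^SO = 43, W^SO = 43 + 3.66·43 = 200.38.
Deadweight loss = 98.82.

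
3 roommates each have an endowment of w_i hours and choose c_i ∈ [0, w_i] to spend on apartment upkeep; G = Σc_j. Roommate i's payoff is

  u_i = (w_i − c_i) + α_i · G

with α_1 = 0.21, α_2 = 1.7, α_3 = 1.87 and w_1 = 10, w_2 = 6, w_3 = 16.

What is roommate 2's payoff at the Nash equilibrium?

∂u_i/∂c_i = α_i − 1, so roommate i contributes w_i if α_i > 1, else 0.
α_i > 1 for i ∈ {2, 3}; NE contributions (0, 6, 16), G = 22.
u_2 = (6 − 6) + 1.7·22 = 37.4.

37.4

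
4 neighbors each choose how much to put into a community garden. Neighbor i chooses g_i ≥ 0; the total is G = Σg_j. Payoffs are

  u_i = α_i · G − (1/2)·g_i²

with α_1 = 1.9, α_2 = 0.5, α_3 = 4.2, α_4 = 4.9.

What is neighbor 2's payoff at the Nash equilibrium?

5.625

Neighbor i's FOC: ∂u_i/∂g_i = α_i − g_i = 0, so g_i* = α_i.
NE contributions = (1.9, 0.5, 4.2, 4.9); G = 11.5.
u_2 = α_2·G − ½·(g_2)² = 0.5·11.5 − ½·0.5² = 5.625.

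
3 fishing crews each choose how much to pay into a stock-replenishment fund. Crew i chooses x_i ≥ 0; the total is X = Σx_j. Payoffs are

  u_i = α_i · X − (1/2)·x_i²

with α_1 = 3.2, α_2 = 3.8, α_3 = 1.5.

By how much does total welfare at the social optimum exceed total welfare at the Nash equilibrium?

Crew i's FOC: ∂u_i/∂x_i = α_i − x_i = 0, so x_i* = α_i.
NE contributions = (3.2, 3.8, 1.5); X = 8.5.
W^NE = (Σα)·X − ½Σα_i² = 8.5² − ½·26.93 = 58.785.
Planner sets x_i = Σα_j = 8.5 for every i, so X^SO = 3·8.5 = 25.5.
W^SO = (Σα)·X^SO − ½·3·(Σα)² = (3/2)·8.5² = 108.375.
Deadweight loss = W^SO − W^NE = 49.59.

49.59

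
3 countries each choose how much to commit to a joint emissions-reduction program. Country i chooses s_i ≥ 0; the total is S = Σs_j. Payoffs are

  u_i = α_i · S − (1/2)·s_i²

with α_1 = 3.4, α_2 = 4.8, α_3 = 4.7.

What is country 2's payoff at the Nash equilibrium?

50.4

Country i's FOC: ∂u_i/∂s_i = α_i − s_i = 0, so s_i* = α_i.
NE contributions = (3.4, 4.8, 4.7); S = 12.9.
u_2 = α_2·S − ½·(s_2)² = 4.8·12.9 − ½·4.8² = 50.4.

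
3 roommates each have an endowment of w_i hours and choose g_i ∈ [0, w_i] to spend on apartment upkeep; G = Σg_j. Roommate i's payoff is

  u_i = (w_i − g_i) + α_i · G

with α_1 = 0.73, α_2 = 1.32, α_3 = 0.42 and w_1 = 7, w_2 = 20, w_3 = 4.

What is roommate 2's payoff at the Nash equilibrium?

26.4

∂u_i/∂g_i = α_i − 1, so roommate i contributes w_i if α_i > 1, else 0.
α_i > 1 for i ∈ {2}; NE contributions (0, 20, 0), G = 20.
u_2 = (20 − 20) + 1.32·20 = 26.4.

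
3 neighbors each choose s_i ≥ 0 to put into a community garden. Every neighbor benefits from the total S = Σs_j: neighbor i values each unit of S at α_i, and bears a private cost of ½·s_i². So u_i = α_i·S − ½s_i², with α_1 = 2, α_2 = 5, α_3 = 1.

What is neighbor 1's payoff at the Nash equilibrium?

14

Neighbor i's FOC: ∂u_i/∂s_i = α_i − s_i = 0, so s_i* = α_i.
NE contributions = (2, 5, 1); S = 8.
u_1 = α_1·S − ½·(s_1)² = 2·8 − ½·2² = 14.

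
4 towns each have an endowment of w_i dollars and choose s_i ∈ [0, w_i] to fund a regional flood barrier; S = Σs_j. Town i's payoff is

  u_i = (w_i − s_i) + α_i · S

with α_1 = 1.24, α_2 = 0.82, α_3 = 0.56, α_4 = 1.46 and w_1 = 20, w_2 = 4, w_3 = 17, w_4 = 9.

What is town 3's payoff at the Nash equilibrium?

33.24

∂u_i/∂s_i = α_i − 1, so town i contributes w_i if α_i > 1, else 0.
α_i > 1 for i ∈ {1, 4}; NE contributions (20, 0, 0, 9), S = 29.
u_3 = (17 − 0) + 0.56·29 = 33.24.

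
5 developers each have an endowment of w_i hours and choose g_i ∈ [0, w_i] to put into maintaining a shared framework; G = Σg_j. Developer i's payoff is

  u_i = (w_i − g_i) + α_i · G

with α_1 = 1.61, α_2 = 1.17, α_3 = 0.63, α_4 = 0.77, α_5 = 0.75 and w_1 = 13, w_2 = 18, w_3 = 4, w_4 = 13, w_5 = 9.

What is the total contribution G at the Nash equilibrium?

∂u_i/∂g_i = α_i − 1, so developer i contributes w_i if α_i > 1, else 0.
α_i > 1 for i ∈ {1, 2}; NE contributions (13, 18, 0, 0, 0), G = 31.

31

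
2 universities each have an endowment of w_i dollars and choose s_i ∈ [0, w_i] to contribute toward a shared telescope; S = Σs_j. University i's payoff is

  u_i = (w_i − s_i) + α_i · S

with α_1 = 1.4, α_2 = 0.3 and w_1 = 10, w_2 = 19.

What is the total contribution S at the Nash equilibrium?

10

∂u_i/∂s_i = α_i − 1, so university i contributes w_i if α_i > 1, else 0.
α_i > 1 for i ∈ {1}; NE contributions (10, 0), S = 10.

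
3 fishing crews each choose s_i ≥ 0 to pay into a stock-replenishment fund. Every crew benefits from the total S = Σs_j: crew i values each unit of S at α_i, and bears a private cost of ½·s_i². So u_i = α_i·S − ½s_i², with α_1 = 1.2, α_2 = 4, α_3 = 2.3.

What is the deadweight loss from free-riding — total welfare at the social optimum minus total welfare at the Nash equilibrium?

39.49

Crew i's FOC: ∂u_i/∂s_i = α_i − s_i = 0, so s_i* = α_i.
NE contributions = (1.2, 4, 2.3); S = 7.5.
W^NE = (Σα)·S − ½Σα_i² = 7.5² − ½·22.73 = 44.885.
Planner sets s_i = Σα_j = 7.5 for every i, so S^SO = 3·7.5 = 22.5.
W^SO = (Σα)·S^SO − ½·3·(Σα)² = (3/2)·7.5² = 84.375.
Deadweight loss = W^SO − W^NE = 39.49.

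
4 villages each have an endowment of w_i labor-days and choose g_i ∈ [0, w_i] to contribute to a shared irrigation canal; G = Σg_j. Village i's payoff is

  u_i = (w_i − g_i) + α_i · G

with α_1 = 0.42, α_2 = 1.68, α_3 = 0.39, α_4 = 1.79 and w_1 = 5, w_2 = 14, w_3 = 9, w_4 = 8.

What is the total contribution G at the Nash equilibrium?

22

∂u_i/∂g_i = α_i − 1, so village i contributes w_i if α_i > 1, else 0.
α_i > 1 for i ∈ {2, 4}; NE contributions (0, 14, 0, 8), G = 22.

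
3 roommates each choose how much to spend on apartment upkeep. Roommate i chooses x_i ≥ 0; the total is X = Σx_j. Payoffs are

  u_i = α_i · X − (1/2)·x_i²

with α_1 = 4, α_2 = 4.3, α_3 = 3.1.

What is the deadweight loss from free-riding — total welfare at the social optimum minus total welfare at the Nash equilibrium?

87.03

Roommate i's FOC: ∂u_i/∂x_i = α_i − x_i = 0, so x_i* = α_i.
NE contributions = (4, 4.3, 3.1); X = 11.4.
W^NE = (Σα)·X − ½Σα_i² = 11.4² − ½·44.1 = 107.91.
Planner sets x_i = Σα_j = 11.4 for every i, so X^SO = 3·11.4 = 34.2.
W^SO = (Σα)·X^SO − ½·3·(Σα)² = (3/2)·11.4² = 194.94.
Deadweight loss = W^SO − W^NE = 87.03.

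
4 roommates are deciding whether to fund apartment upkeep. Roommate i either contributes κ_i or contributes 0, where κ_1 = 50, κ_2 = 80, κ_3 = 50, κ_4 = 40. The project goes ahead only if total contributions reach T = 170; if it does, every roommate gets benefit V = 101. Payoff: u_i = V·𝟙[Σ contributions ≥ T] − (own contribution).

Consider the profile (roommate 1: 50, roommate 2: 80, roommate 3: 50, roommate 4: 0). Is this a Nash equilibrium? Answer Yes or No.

Yes

Total = 180 ≥ 170: provided.
Roommate 1 (pledges 50, payoff 51): dropping to 0 → total 130, payoff 0. No gain.
Roommate 2 (pledges 80, payoff 21): dropping to 0 → total 100, payoff 0. No gain.
Roommate 3 (pledges 50, payoff 51): dropping to 0 → total 130, payoff 0. No gain.
Roommate 4 (pledges 0, payoff 101): pledging 40 → total 220, payoff 61. No gain.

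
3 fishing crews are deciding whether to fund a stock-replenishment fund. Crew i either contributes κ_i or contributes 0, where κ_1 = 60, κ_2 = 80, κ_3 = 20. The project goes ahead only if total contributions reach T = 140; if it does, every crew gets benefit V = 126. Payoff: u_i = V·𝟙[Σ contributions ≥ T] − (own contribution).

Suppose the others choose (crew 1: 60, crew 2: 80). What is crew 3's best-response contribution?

Others' total = 140 ≥ 140; contributing adds cost 20 for no extra benefit.
Best response: 0.

0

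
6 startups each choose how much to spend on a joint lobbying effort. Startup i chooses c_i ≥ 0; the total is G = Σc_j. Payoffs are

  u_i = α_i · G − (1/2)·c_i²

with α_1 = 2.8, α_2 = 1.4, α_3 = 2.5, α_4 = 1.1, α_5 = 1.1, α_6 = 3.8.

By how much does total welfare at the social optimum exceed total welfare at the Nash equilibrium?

339.035

Startup i's FOC: ∂u_i/∂c_i = α_i − c_i = 0, so c_i* = α_i.
NE contributions = (2.8, 1.4, 2.5, 1.1, 1.1, 3.8); G = 12.7.
W^NE = (Σα)·G − ½Σα_i² = 12.7² − ½·32.91 = 144.835.
Planner sets c_i = Σα_j = 12.7 for every i, so G^SO = 6·12.7 = 76.2.
W^SO = (Σα)·G^SO − ½·6·(Σα)² = (6/2)·12.7² = 483.87.
Deadweight loss = W^SO − W^NE = 339.035.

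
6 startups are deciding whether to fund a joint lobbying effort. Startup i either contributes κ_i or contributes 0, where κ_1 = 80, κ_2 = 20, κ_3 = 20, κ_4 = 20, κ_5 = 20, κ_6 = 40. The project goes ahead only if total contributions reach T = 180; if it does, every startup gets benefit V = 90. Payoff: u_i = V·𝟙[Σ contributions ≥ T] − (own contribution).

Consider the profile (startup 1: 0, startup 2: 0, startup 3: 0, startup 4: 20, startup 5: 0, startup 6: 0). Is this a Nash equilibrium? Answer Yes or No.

Total = 20 < 180: not provided.
Startup 1 (pledges 0, payoff 0): pledging 80 → total 100, payoff -80. No gain.
Startup 2 (pledges 0, payoff 0): pledging 20 → total 40, payoff -20. No gain.
Startup 3 (pledges 0, payoff 0): pledging 20 → total 40, payoff -20. No gain.
Startup 4 (pledges 20, payoff -20): dropping to 0 → total 0, payoff 0. Profitable deviation.

No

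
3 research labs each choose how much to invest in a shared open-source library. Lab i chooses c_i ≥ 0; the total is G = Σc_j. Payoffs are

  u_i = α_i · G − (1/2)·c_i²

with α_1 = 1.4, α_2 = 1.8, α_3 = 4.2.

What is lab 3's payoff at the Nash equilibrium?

Lab i's FOC: ∂u_i/∂c_i = α_i − c_i = 0, so c_i* = α_i.
NE contributions = (1.4, 1.8, 4.2); G = 7.4.
u_3 = α_3·G − ½·(c_3)² = 4.2·7.4 − ½·4.2² = 22.26.

22.26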